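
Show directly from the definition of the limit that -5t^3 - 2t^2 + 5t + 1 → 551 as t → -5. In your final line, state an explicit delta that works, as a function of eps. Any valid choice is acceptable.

Let eps > 0 be given. We want delta > 0 such that 0 < |t + 5| < delta implies |(-5t^3 - 2t^2 + 5t + 1) − 551| < eps.
(-5t^3 - 2t^2 + 5t + 1) − 551 = -5t^3 - 2t^2 + 5t - 550 = (t + 5)(-5t^2 + 23t - 110).
So |(-5t^3 - 2t^2 + 5t + 1) − 551| = |t + 5|·|-5t^2 + 23t - 110|.
Require delta ≤ 1. Then |t + 5| < 1 gives |t| < 6, and by the triangle inequality |-5t^2 + 23t - 110| ≤ 5·6^2 + 23·6 + 110 = 428.
Hence |(-5t^3 - 2t^2 + 5t + 1) − 551| ≤ 428|t + 5| < eps provided |t + 5| < eps/428.
Choosing delta = min(1, eps/428) ensures both conditions, hence |(-5t^3 - 2t^2 + 5t + 1) − 551| < eps.

delta = min(1, eps/428)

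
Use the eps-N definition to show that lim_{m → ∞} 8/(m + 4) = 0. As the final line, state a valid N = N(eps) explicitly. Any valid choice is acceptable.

N = 8/eps

Let eps > 0 be given. For m ≥ 1, |8/(m + 4) − 0| = 8/(m + 4) ≤ 8/m.
We need 8/m < eps, i.e. m > 8/eps.
Take N = 8/eps. If m > N then |8/(m + 4)| ≤ 8/m < eps.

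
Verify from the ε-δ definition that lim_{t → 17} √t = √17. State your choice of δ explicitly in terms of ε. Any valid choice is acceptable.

Let ε > 0 be given. We want δ > 0 such that 0 < |t − 17| < δ implies |√t − √17| < ε.
Multiplying by the conjugate, |√t − √17| = |t − 17|/(√t + √17).
Restrict δ ≤ 17 so that |t − 17| < 17 forces t > 0, and then √t + √17 > √17.
Hence |√t − √17| < |t − 17|/√17, which is < ε once |t − 17| < √17·ε.
Take δ = min(17, √17·ε). If 0 < |t − 17| < δ then t > 0 and |√t − √17| < |t − 17|/√17 < ε.

δ = min(17, √17·ε)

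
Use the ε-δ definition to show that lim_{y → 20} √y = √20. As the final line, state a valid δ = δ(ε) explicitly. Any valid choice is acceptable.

δ = min(20, √20·ε)

Fix ε > 0. We want δ > 0 such that 0 < |y − 20| < δ implies |√y − √20| < ε.
Rationalise: √y − √20 = (y − 20)/(√y + √20), so |√y − √20| = |y − 20|/(√y + √20).
Restrict δ ≤ 20 so that |y − 20| < 20 forces y > 0, and then √y + √20 > √20.
Hence |√y − √20| < |y − 20|/√20, which is < ε once |y − 20| < √20·ε.
Take δ = min(20, √20·ε). If 0 < |y − 20| < δ then y > 0 and |√y − √20| < |y − 20|/√20 < ε.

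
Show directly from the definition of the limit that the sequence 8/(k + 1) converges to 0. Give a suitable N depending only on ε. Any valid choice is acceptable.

N = 8/ε

Suppose ε > 0. For k ≥ 1, |8/(k + 1) − 0| = 8/(k + 1) ≤ 8/k.
We need 8/k < ε, i.e. k > 8/ε.
Take N = 8/ε. If k > N then |8/(k + 1)| ≤ 8/k < ε.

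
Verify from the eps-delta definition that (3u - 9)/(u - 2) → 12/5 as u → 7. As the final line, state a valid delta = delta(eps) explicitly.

Fix eps > 0. We want delta > 0 with 0 < |u − 7| < delta ⇒ |(3u - 9)/(u - 2) − (12/5)| < eps.
Combining over a common denominator, (3u - 9)/(u - 2) − (12/5) = [(3u - 9)·5 − 12·(u - 2)] / [5·(u - 2)] = 3(u − 7) / (5(u - 2)).
So |(3u - 9)/(u - 2) − (12/5)| = 3|u − 7| / (5·|u − 2|).
Require delta ≤ 5/2, so |u − 2| ≥ |5| − |u − 7| > 5 − 5/2 = 5/2.
Hence |(3u - 9)/(u - 2) − (12/5)| < 3|u − 7|/(5·(5/2)) = (6/25)|u − 7|, which is < eps once |u − 7| < (25/6)eps.
Take delta = min(5/2, (25/6)eps). Then 0 < |u − 7| < delta forces both bounds, so |(3u - 9)/(u - 2) − (12/5)| < eps.

delta = min(5/2, (25/6)eps)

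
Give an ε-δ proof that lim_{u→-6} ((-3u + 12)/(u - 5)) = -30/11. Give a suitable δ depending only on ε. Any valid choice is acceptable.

Fix ε > 0. We want δ > 0 with 0 < |u + 6| < δ ⇒ |(-3u + 12)/(u - 5) + 30/11| < ε.
Combining over a common denominator, (-3u + 12)/(u - 5) + 30/11 = [(-3u + 12)·(-11) − 30·(u - 5)] / [(-11)·(u - 5)] = 3(u + 6) / ((-11)(u - 5)).
So |(-3u + 12)/(u - 5) + 30/11| = 3|u + 6| / (11·|u − 5|).
Require δ ≤ 11/2, so |u − 5| ≥ |-11| − |u + 6| > 11 − 11/2 = 11/2.
Hence |(-3u + 12)/(u - 5) + 30/11| < 3|u + 6|/(11·(11/2)) = (6/121)|u + 6|, which is < ε once |u + 6| < (121/6)ε.
Take δ = min(11/2, (121/6)ε). Then 0 < |u + 6| < δ forces both bounds, so |(-3u + 12)/(u - 5) + 30/11| < ε.

δ = min(11/2, (121/6)ε)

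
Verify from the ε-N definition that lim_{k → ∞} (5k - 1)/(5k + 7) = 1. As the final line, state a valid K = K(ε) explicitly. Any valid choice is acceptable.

K = (8/5)/ε

Suppose ε > 0. For k ≥ 1, |(5k - 1)/(5k + 7) − 1| = |-40|/(5(5k + 7)) = 40/(5(5k + 7)).
Since 5k + 7 ≥ 5k for k ≥ 1, this is ≤ 40/(5·5k) = (8/5)/k.
So |(5k - 1)/(5k + 7) − 1| < ε whenever k > (8/5)/ε.
Take K = (8/5)/ε. If k > K then |(5k - 1)/(5k + 7) − 1| ≤ (8/5)/k < ε.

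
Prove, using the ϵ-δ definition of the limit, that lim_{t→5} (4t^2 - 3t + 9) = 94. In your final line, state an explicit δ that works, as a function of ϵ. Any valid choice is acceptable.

Let ϵ > 0. We want δ > 0 such that 0 < |t − 5| < δ implies |(4t^2 - 3t + 9) − 94| < ϵ.
(4t^2 - 3t + 9) − 94 = 4t^2 - 3t - 85 = (t − 5)(4t + 17).
So |(4t^2 - 3t + 9) − 94| = |t − 5|·|4t + 17|.
Require δ ≤ 2. Then |t − 5| < 2 gives |t| < 7, and by the triangle inequality |4t + 17| ≤ 4·7 + 17 = 45.
Hence |(4t^2 - 3t + 9) − 94| ≤ 45|t − 5| < ϵ provided |t − 5| < ϵ/45.
Take δ = min(2, ϵ/45). Then 0 < |t − 5| < δ gives both |t − 5| < 2 and |t − 5| < ϵ/45, so |(4t^2 - 3t + 9) − 94| < ϵ.

δ = min(2, ϵ/45)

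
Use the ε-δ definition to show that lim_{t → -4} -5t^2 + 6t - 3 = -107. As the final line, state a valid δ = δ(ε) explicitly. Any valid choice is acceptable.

δ = min(2, ε/56)

Let ε > 0 be given. We want δ > 0 such that 0 < |t + 4| < δ implies |(-5t^2 + 6t - 3) + 107| < ε.
(-5t^2 + 6t - 3) + 107 = -5t^2 + 6t + 104 = (t + 4)(-5t + 26).
So |(-5t^2 + 6t - 3) + 107| = |t + 4|·|-5t + 26|.
Assume first that |t + 4| < 2, so |t| < 6. Then |-5t + 26| ≤ 5·6 + 26 = 56.
Hence |(-5t^2 + 6t - 3) + 107| ≤ 56|t + 4| < ε provided |t + 4| < ε/56.
Choosing δ = min(2, ε/56) ensures both conditions, hence |(-5t^2 + 6t - 3) + 107| < ε.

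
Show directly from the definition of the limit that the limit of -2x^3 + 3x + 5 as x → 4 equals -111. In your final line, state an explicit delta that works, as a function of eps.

delta = min(2, eps/149)

Suppose eps > 0. We want delta > 0 such that 0 < |x − 4| < delta implies |(-2x^3 + 3x + 5) + 111| < eps.
(-2x^3 + 3x + 5) + 111 = -2x^3 + 3x + 116 = (x − 4)(-2x^2 - 8x - 29).
So |(-2x^3 + 3x + 5) + 111| = |x − 4|·|-2x^2 - 8x - 29|.
Require delta ≤ 2. Then |x − 4| < 2 gives |x| < 6, and by the triangle inequality |-2x^2 - 8x - 29| ≤ 2·6^2 + 8·6 + 29 = 149.
Hence |(-2x^3 + 3x + 5) + 111| ≤ 149|x − 4| < eps provided |x − 4| < eps/149.
Choosing delta = min(2, eps/149) ensures both conditions, hence |(-2x^3 + 3x + 5) + 111| < eps.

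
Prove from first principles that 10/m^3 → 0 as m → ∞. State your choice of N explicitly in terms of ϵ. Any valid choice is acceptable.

Fix ϵ > 0. For m ≥ 1, |10/m^3 − 0| = 10/m^3.
10/m^3 < ϵ ⇔ m^3 > 10/ϵ ⇔ m > (10/ϵ)^{1/3}.
Take N = (10/ϵ)^{1/3}. Then m > N implies 10/m^3 < ϵ.

N = (10/ϵ)^{1/3}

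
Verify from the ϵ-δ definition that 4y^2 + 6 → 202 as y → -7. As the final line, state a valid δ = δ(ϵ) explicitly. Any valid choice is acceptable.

Let ϵ > 0 be given. We want δ > 0 such that 0 < |y + 7| < δ implies |(4y^2 + 6) − 202| < ϵ.
(4y^2 + 6) − 202 = 4y^2 - 196 = (y + 7)(4y - 28).
So |(4y^2 + 6) − 202| = |y + 7|·|4y - 28|.
Assume first that |y + 7| < 1, so |y| < 8. Then |4y - 28| ≤ 4·8 + 28 = 60.
Hence |(4y^2 + 6) − 202| ≤ 60|y + 7| < ϵ provided |y + 7| < ϵ/60.
Choosing δ = min(1, ϵ/60) ensures both conditions, hence |(4y^2 + 6) − 202| < ϵ.

δ = min(1, ϵ/60)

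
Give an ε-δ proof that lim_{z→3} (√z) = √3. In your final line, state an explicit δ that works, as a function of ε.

Fix ε > 0. We want δ > 0 such that 0 < |z − 3| < δ implies |√z − √3| < ε.
Rationalise: √z − √3 = (z − 3)/(√z + √3), so |√z − √3| = |z − 3|/(√z + √3).
Restrict δ ≤ 3 so that |z − 3| < 3 forces z > 0, and then √z + √3 > √3.
Hence |√z − √3| < |z − 3|/√3, which is < ε once |z − 3| < √3·ε.
Take δ = min(3, √3·ε). If 0 < |z − 3| < δ then z > 0 and |√z − √3| < |z − 3|/√3 < ε.

δ = min(3, √3·ε)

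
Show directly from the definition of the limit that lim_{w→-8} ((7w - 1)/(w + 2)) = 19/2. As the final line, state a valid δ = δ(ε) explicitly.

δ = min(3, (6/5)ε)

Let ε > 0 be given. We want δ > 0 with 0 < |w + 8| < δ ⇒ |(7w - 1)/(w + 2) − (19/2)| < ε.
Combining over a common denominator, (7w - 1)/(w + 2) − (19/2) = [(7w - 1)·(-6) − (-57)·(w + 2)] / [(-6)·(w + 2)] = 15(w + 8) / ((-6)(w + 2)).
So |(7w - 1)/(w + 2) − (19/2)| = 15|w + 8| / (6·|w + 2|).
Require δ ≤ 3, so |w + 2| ≥ |-6| − |w + 8| > 6 − 3 = 3.
Hence |(7w - 1)/(w + 2) − (19/2)| < 15|w + 8|/(6·3) = (5/6)|w + 8|, which is < ε once |w + 8| < (6/5)ε.
Take δ = min(3, (6/5)ε). Then 0 < |w + 8| < δ forces both bounds, so |(7w - 1)/(w + 2) − (19/2)| < ε.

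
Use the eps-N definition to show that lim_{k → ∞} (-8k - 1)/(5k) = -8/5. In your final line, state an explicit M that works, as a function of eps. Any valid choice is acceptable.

M = (1/5)/eps

Let eps > 0. For k ≥ 1, |(-8k - 1)/(5k) + 8/5| = |-5|/(5(5k)) = 5/(5(5k)).
Since 5k ≥ 5k for k ≥ 1, this is ≤ 5/(5·5k) = (1/5)/k.
So |(-8k - 1)/(5k) + 8/5| < eps whenever k > (1/5)/eps.
Take M = (1/5)/eps. If k > M then |(-8k - 1)/(5k) + 8/5| ≤ (1/5)/k < eps.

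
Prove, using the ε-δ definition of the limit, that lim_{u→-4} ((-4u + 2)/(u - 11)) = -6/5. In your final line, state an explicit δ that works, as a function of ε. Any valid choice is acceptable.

δ = min(15/2, (75/28)ε)

Let ε > 0. We want δ > 0 with 0 < |u + 4| < δ ⇒ |(-4u + 2)/(u - 11) + 6/5| < ε.
Combining over a common denominator, (-4u + 2)/(u - 11) + 6/5 = [(-4u + 2)·(-15) − 18·(u - 11)] / [(-15)·(u - 11)] = 42(u + 4) / ((-15)(u - 11)).
So |(-4u + 2)/(u - 11) + 6/5| = 42|u + 4| / (15·|u − 11|).
Require δ ≤ 15/2, so |u − 11| ≥ |-15| − |u + 4| > 15 − 15/2 = 15/2.
Hence |(-4u + 2)/(u - 11) + 6/5| < 42|u + 4|/(15·(15/2)) = (28/75)|u + 4|, which is < ε once |u + 4| < (75/28)ε.
Take δ = min(15/2, (75/28)ε). Then 0 < |u + 4| < δ forces both bounds, so |(-4u + 2)/(u - 11) + 6/5| < ε.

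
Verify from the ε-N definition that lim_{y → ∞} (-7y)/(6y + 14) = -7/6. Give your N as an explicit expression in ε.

Suppose ε > 0. We seek N > 0 such that y > N implies |(-7y)/(6y + 14) + 7/6| < ε.
(-7y)/(6y + 14) + 7/6 = (6(-7y) − (-7)(6y + 14)) / (6(6y + 14)) = 98/(6(6y + 14)).
For y > 0 we have 6y + 14 > 6y, so |(-7y)/(6y + 14) + 7/6| = 98/(6(6y + 14)) < 98/(6·6y) = (49/18)/y.
Thus |(-7y)/(6y + 14) + 7/6| < ε whenever y > (49/18)/ε.
Take N = (49/18)/ε. If y > N then |(-7y)/(6y + 14) + 7/6| < (49/18)/y < ε.

N = (49/18)/ε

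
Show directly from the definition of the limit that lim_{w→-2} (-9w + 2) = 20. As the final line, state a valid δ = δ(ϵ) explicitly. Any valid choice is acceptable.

δ = ϵ/9

Fix ϵ > 0. We need δ > 0 so that 0 < |w + 2| < δ implies |(-9w + 2) − 20| < ϵ.
Since (-9w + 2) − 20 = -9(w + 2), we have |(-9w + 2) − 20| = 9|w + 2|.
Thus it suffices that |w + 2| < ϵ/9.
Take δ = ϵ/9. If 0 < |w + 2| < δ then |(-9w + 2) − 20| = 9|w + 2| < 9·(ϵ/9) = ϵ.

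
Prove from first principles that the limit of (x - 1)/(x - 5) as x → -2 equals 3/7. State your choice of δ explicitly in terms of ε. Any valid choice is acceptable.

δ = min(7/2, (49/8)ε)

Fix ε > 0. We want δ > 0 with 0 < |x + 2| < δ ⇒ |(x - 1)/(x - 5) − (3/7)| < ε.
Combining over a common denominator, (x - 1)/(x - 5) − (3/7) = [(x - 1)·(-7) − (-3)·(x - 5)] / [(-7)·(x - 5)] = -4(x + 2) / ((-7)(x - 5)).
So |(x - 1)/(x - 5) − (3/7)| = 4|x + 2| / (7·|x − 5|).
Restrict δ ≤ 7/2. Then |x + 2| < 7/2 gives |x − 5| = |(x + 2) + (-7)| ≥ 7 − 7/2 = 7/2.
Hence |(x - 1)/(x - 5) − (3/7)| < 4|x + 2|/(7·(7/2)) = (8/49)|x + 2|, which is < ε once |x + 2| < (49/8)ε.
Take δ = min(7/2, (49/8)ε). Then 0 < |x + 2| < δ forces both bounds, so |(x - 1)/(x - 5) − (3/7)| < ε.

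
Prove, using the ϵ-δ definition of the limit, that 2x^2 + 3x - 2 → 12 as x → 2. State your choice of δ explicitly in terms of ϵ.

Fix ϵ > 0. We want δ > 0 such that 0 < |x − 2| < δ implies |(2x^2 + 3x - 2) − 12| < ϵ.
(2x^2 + 3x - 2) − 12 = 2x^2 + 3x - 14 = (x − 2)(2x + 7).
So |(2x^2 + 3x - 2) − 12| = |x − 2|·|2x + 7|.
Assume first that |x − 2| < 1, so |x| < 3. Then |2x + 7| ≤ 2·3 + 7 = 13.
Hence |(2x^2 + 3x - 2) − 12| ≤ 13|x − 2| < ϵ provided |x − 2| < ϵ/13.
Choosing δ = min(1, ϵ/13) ensures both conditions, hence |(2x^2 + 3x - 2) − 12| < ϵ.

δ = min(1, ϵ/13)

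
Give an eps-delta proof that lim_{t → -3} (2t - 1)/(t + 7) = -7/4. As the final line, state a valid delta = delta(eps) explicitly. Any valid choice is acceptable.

delta = min(2, (8/15)eps)

Let eps > 0. We want delta > 0 with 0 < |t + 3| < delta ⇒ |(2t - 1)/(t + 7) + 7/4| < eps.
Combining over a common denominator, (2t - 1)/(t + 7) + 7/4 = [(2t - 1)·4 − (-7)·(t + 7)] / [4·(t + 7)] = 15(t + 3) / (4(t + 7)).
So |(2t - 1)/(t + 7) + 7/4| = 15|t + 3| / (4·|t + 7|).
Restrict delta ≤ 2. Then |t + 3| < 2 gives |t + 7| = |(t + 3) + 4| ≥ 4 − 2 = 2.
Hence |(2t - 1)/(t + 7) + 7/4| < 15|t + 3|/(4·2) = (15/8)|t + 3|, which is < eps once |t + 3| < (8/15)eps.
Take delta = min(2, (8/15)eps). Then 0 < |t + 3| < delta forces both bounds, so |(2t - 1)/(t + 7) + 7/4| < eps.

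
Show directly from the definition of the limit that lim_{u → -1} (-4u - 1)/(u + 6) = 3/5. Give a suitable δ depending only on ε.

Let ε > 0. We want δ > 0 with 0 < |u + 1| < δ ⇒ |(-4u - 1)/(u + 6) − (3/5)| < ε.
Combining over a common denominator, (-4u - 1)/(u + 6) − (3/5) = [(-4u - 1)·5 − 3·(u + 6)] / [5·(u + 6)] = -23(u + 1) / (5(u + 6)).
So |(-4u - 1)/(u + 6) − (3/5)| = 23|u + 1| / (5·|u + 6|).
Require δ ≤ 5/2, so |u + 6| ≥ |5| − |u + 1| > 5 − 5/2 = 5/2.
Hence |(-4u - 1)/(u + 6) − (3/5)| < 23|u + 1|/(5·(5/2)) = (46/25)|u + 1|, which is < ε once |u + 1| < (25/46)ε.
Take δ = min(5/2, (25/46)ε). Then 0 < |u + 1| < δ forces both bounds, so |(-4u - 1)/(u + 6) − (3/5)| < ε.

δ = min(5/2, (25/46)ε)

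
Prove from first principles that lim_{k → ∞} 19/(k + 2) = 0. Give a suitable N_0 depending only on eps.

Suppose eps > 0. For k ≥ 1, |19/(k + 2) − 0| = 19/(k + 2) ≤ 19/k.
We need 19/k < eps, i.e. k > 19/eps.
Take N_0 = 19/eps. If k > N_0 then |19/(k + 2)| ≤ 19/k < eps.

N_0 = 19/eps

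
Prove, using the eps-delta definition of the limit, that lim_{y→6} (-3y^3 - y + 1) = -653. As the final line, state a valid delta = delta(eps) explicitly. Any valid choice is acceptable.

delta = min(1, eps/382)

Let eps > 0. We want delta > 0 such that 0 < |y − 6| < delta implies |(-3y^3 - y + 1) + 653| < eps.
(-3y^3 - y + 1) + 653 = -3y^3 - y + 654 = (y − 6)(-3y^2 - 18y - 109).
So |(-3y^3 - y + 1) + 653| = |y − 6|·|-3y^2 - 18y - 109|.
Require delta ≤ 1. Then |y − 6| < 1 gives |y| < 7, and by the triangle inequality |-3y^2 - 18y - 109| ≤ 3·7^2 + 18·7 + 109 = 382.
Hence |(-3y^3 - y + 1) + 653| ≤ 382|y − 6| < eps provided |y − 6| < eps/382.
Choosing delta = min(1, eps/382) ensures both conditions, hence |(-3y^3 - y + 1) + 653| < eps.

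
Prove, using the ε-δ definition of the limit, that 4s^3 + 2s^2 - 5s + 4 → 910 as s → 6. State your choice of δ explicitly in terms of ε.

Fix ε > 0. We want δ > 0 such that 0 < |s − 6| < δ implies |(4s^3 + 2s^2 - 5s + 4) − 910| < ε.
(4s^3 + 2s^2 - 5s + 4) − 910 = 4s^3 + 2s^2 - 5s - 906 = (s − 6)(4s^2 + 26s + 151).
So |(4s^3 + 2s^2 - 5s + 4) − 910| = |s − 6|·|4s^2 + 26s + 151|.
Assume first that |s − 6| < 1, so |s| < 7. Then |4s^2 + 26s + 151| ≤ 4·7^2 + 26·7 + 151 = 529.
Hence |(4s^3 + 2s^2 - 5s + 4) − 910| ≤ 529|s − 6| < ε provided |s − 6| < ε/529.
Take δ = min(1, ε/529). Then 0 < |s − 6| < δ gives both |s − 6| < 1 and |s − 6| < ε/529, so |(4s^3 + 2s^2 - 5s + 4) − 910| < ε.

δ = min(1, ε/529)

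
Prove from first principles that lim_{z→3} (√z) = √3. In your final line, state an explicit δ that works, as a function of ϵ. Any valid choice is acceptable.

Fix ϵ > 0. We want δ > 0 such that 0 < |z − 3| < δ implies |√z − √3| < ϵ.
Multiplying by the conjugate, |√z − √3| = |z − 3|/(√z + √3).
Restrict δ ≤ 3 so that |z − 3| < 3 forces z > 0, and then √z + √3 > √3.
Hence |√z − √3| < |z − 3|/√3, which is < ϵ once |z − 3| < √3·ϵ.
Take δ = min(3, √3·ϵ). If 0 < |z − 3| < δ then z > 0 and |√z − √3| < |z − 3|/√3 < ϵ.

δ = min(3, √3·ϵ)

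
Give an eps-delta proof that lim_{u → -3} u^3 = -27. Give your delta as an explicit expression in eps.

Let eps > 0 be given. We seek delta > 0 with 0 < |u + 3| < delta ⇒ |u^3 + 27| < eps.
Factor: u^3 + 27 = (u + 3)(u^2 - 3u + 9), so |u^3 + 27| = |u + 3|·|u^2 - 3u + 9|.
Restrict delta ≤ 1. Then |u + 3| < 1 gives |u| < 4, so by the triangle inequality |u^2 - 3u + 9| ≤ 4^2 + 3·4 + 9 = 37.
Hence |u^3 + 27| ≤ 37|u + 3|, which is < eps once |u + 3| < eps/37.
Take delta = min(1, eps/37). If 0 < |u + 3| < delta then both bounds hold and |u^3 + 27| ≤ 37|u + 3| < 37·(eps/37) = eps.

delta = min(1, eps/37)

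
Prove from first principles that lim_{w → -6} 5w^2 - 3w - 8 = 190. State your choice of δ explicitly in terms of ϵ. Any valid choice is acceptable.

Let ϵ > 0. We want δ > 0 such that 0 < |w + 6| < δ implies |(5w^2 - 3w - 8) − 190| < ϵ.
(5w^2 - 3w - 8) − 190 = 5w^2 - 3w - 198 = (w + 6)(5w - 33).
So |(5w^2 - 3w - 8) − 190| = |w + 6|·|5w - 33|.
Assume first that |w + 6| < 2, so |w| < 8. Then |5w - 33| ≤ 5·8 + 33 = 73.
Hence |(5w^2 - 3w - 8) − 190| ≤ 73|w + 6| < ϵ provided |w + 6| < ϵ/73.
Take δ = min(2, ϵ/73). Then 0 < |w + 6| < δ gives both |w + 6| < 2 and |w + 6| < ϵ/73, so |(5w^2 - 3w - 8) − 190| < ϵ.

δ = min(2, ϵ/73)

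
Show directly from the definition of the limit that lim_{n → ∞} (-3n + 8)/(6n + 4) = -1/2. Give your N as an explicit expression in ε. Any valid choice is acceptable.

N = (5/3)/ε

Let ε > 0. For n ≥ 1, |(-3n + 8)/(6n + 4) + 1/2| = |60|/(6(6n + 4)) = 60/(6(6n + 4)).
Since 6n + 4 ≥ 6n for n ≥ 1, this is ≤ 60/(6·6n) = (5/3)/n.
So |(-3n + 8)/(6n + 4) + 1/2| < ε whenever n > (5/3)/ε.
Take N = (5/3)/ε. If n > N then |(-3n + 8)/(6n + 4) + 1/2| ≤ (5/3)/n < ε.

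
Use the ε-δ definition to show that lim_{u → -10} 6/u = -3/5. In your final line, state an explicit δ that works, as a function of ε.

δ = min(5, (25/3)ε)

Suppose ε > 0. We seek δ > 0 such that 0 < |u + 10| < δ implies |6/u + 3/5| < ε.
|6/u + 3/5| = 6·|-10 − u|/(10·|u|) = 6|u + 10|/(10|u|).
Restrict δ ≤ 5. Then |u + 10| < 5 gives |u| > 5, so 10|u| > 50.
Then |6/u + 3/5| < 6|u + 10|/50, which is < ε when |u + 10| < (25/3)ε.
Take δ = min(5, (25/3)ε). Then 0 < |u + 10| < δ gives both |u + 10| < 5 and |u + 10| < (25/3)ε, so |6/u + 3/5| < ε.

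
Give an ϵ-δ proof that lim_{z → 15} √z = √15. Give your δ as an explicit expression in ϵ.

δ = min(15, √15·ϵ)

Let ϵ > 0 be given. We want δ > 0 such that 0 < |z − 15| < δ implies |√z − √15| < ϵ.
Rationalise: √z − √15 = (z − 15)/(√z + √15), so |√z − √15| = |z − 15|/(√z + √15).
Restrict δ ≤ 15 so that |z − 15| < 15 forces z > 0, and then √z + √15 > √15.
Hence |√z − √15| < |z − 15|/√15, which is < ϵ once |z − 15| < √15·ϵ.
Take δ = min(15, √15·ϵ). If 0 < |z − 15| < δ then z > 0 and |√z − √15| < |z − 15|/√15 < ϵ.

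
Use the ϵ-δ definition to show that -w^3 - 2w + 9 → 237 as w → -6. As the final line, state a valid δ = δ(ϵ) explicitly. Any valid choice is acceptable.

Let ϵ > 0. We want δ > 0 such that 0 < |w + 6| < δ implies |(-w^3 - 2w + 9) − 237| < ϵ.
(-w^3 - 2w + 9) − 237 = -w^3 - 2w - 228 = (w + 6)(-w^2 + 6w - 38).
So |(-w^3 - 2w + 9) − 237| = |w + 6|·|-w^2 + 6w - 38|.
Require δ ≤ 1. Then |w + 6| < 1 gives |w| < 7, and by the triangle inequality |-w^2 + 6w - 38| ≤ 7^2 + 6·7 + 38 = 129.
Hence |(-w^3 - 2w + 9) − 237| ≤ 129|w + 6| < ϵ provided |w + 6| < ϵ/129.
Take δ = min(1, ϵ/129). Then 0 < |w + 6| < δ gives both |w + 6| < 1 and |w + 6| < ϵ/129, so |(-w^3 - 2w + 9) − 237| < ϵ.

δ = min(1, ϵ/129)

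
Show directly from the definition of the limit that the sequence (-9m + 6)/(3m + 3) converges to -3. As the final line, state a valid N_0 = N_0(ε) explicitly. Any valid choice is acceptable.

Fix ε > 0. For m ≥ 1, |(-9m + 6)/(3m + 3) + 3| = |45|/(3(3m + 3)) = 45/(3(3m + 3)).
Since 3m + 3 ≥ 3m for m ≥ 1, this is ≤ 45/(3·3m) = 5/m.
So |(-9m + 6)/(3m + 3) + 3| < ε whenever m > 5/ε.
Take N_0 = 5/ε. If m > N_0 then |(-9m + 6)/(3m + 3) + 3| ≤ 5/m < ε.

N_0 = 5/ε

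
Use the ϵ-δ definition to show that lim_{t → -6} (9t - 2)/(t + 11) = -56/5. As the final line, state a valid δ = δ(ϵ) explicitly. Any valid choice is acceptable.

Let ϵ > 0 be given. We want δ > 0 with 0 < |t + 6| < δ ⇒ |(9t - 2)/(t + 11) + 56/5| < ϵ.
Combining over a common denominator, (9t - 2)/(t + 11) + 56/5 = [(9t - 2)·5 − (-56)·(t + 11)] / [5·(t + 11)] = 101(t + 6) / (5(t + 11)).
So |(9t - 2)/(t + 11) + 56/5| = 101|t + 6| / (5·|t + 11|).
Restrict δ ≤ 5/2. Then |t + 6| < 5/2 gives |t + 11| = |(t + 6) + 5| ≥ 5 − 5/2 = 5/2.
Hence |(9t - 2)/(t + 11) + 56/5| < 101|t + 6|/(5·(5/2)) = (202/25)|t + 6|, which is < ϵ once |t + 6| < (25/202)ϵ.
Take δ = min(5/2, (25/202)ϵ). Then 0 < |t + 6| < δ forces both bounds, so |(9t - 2)/(t + 11) + 56/5| < ϵ.

δ = min(5/2, (25/202)ϵ)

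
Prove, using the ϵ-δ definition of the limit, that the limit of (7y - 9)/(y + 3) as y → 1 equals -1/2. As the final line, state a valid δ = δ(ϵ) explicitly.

Let ϵ > 0. We want δ > 0 with 0 < |y − 1| < δ ⇒ |(7y - 9)/(y + 3) + 1/2| < ϵ.
Combining over a common denominator, (7y - 9)/(y + 3) + 1/2 = [(7y - 9)·4 − (-2)·(y + 3)] / [4·(y + 3)] = 30(y − 1) / (4(y + 3)).
So |(7y - 9)/(y + 3) + 1/2| = 30|y − 1| / (4·|y + 3|).
Restrict δ ≤ 2. Then |y − 1| < 2 gives |y + 3| = |(y − 1) + 4| ≥ 4 − 2 = 2.
Hence |(7y - 9)/(y + 3) + 1/2| < 30|y − 1|/(4·2) = (15/4)|y − 1|, which is < ϵ once |y − 1| < (4/15)ϵ.
Take δ = min(2, (4/15)ϵ). Then 0 < |y − 1| < δ forces both bounds, so |(7y - 9)/(y + 3) + 1/2| < ϵ.

δ = min(2, (4/15)ϵ)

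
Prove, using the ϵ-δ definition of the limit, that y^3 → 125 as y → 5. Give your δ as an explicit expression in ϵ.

Suppose ϵ > 0. We seek δ > 0 with 0 < |y − 5| < δ ⇒ |y^3 − 125| < ϵ.
Factor: y^3 − 125 = (y − 5)(y^2 + 5y + 25), so |y^3 − 125| = |y − 5|·|y^2 + 5y + 25|.
Impose δ ≤ 1 so that |y| < 6; then |y^2 + 5y + 25| ≤ 91.
Hence |y^3 − 125| ≤ 91|y − 5|, which is < ϵ once |y − 5| < ϵ/91.
Take δ = min(1, ϵ/91). If 0 < |y − 5| < δ then both bounds hold and |y^3 − 125| ≤ 91|y − 5| < 91·(ϵ/91) = ϵ.

δ = min(1, ϵ/91)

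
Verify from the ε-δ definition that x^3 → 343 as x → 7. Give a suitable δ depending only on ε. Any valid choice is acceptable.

Suppose ε > 0. We seek δ > 0 with 0 < |x − 7| < δ ⇒ |x^3 − 343| < ε.
Factor: x^3 − 343 = (x − 7)(x^2 + 7x + 49), so |x^3 − 343| = |x − 7|·|x^2 + 7x + 49|.
Restrict δ ≤ 2. Then |x − 7| < 2 gives |x| < 9, so by the triangle inequality |x^2 + 7x + 49| ≤ 9^2 + 7·9 + 49 = 193.
Hence |x^3 − 343| ≤ 193|x − 7|, which is < ε once |x − 7| < ε/193.
Take δ = min(2, ε/193). If 0 < |x − 7| < δ then both bounds hold and |x^3 − 343| ≤ 193|x − 7| < 193·(ε/193) = ε.

δ = min(2, ε/193)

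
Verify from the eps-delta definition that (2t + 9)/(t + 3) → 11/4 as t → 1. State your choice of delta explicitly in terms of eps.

delta = min(2, (8/3)eps)

Fix eps > 0. We want delta > 0 with 0 < |t − 1| < delta ⇒ |(2t + 9)/(t + 3) − (11/4)| < eps.
Combining over a common denominator, (2t + 9)/(t + 3) − (11/4) = [(2t + 9)·4 − 11·(t + 3)] / [4·(t + 3)] = -3(t − 1) / (4(t + 3)).
So |(2t + 9)/(t + 3) − (11/4)| = 3|t − 1| / (4·|t + 3|).
Restrict delta ≤ 2. Then |t − 1| < 2 gives |t + 3| = |(t − 1) + 4| ≥ 4 − 2 = 2.
Hence |(2t + 9)/(t + 3) − (11/4)| < 3|t − 1|/(4·2) = (3/8)|t − 1|, which is < eps once |t − 1| < (8/3)eps.
Take delta = min(2, (8/3)eps). Then 0 < |t − 1| < delta forces both bounds, so |(2t + 9)/(t + 3) − (11/4)| < eps.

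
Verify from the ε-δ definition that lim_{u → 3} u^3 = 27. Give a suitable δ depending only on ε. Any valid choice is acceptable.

δ = min(2, ε/49)

Suppose ε > 0. We seek δ > 0 with 0 < |u − 3| < δ ⇒ |u^3 − 27| < ε.
Factor: u^3 − 27 = (u − 3)(u^2 + 3u + 9), so |u^3 − 27| = |u − 3|·|u^2 + 3u + 9|.
Impose δ ≤ 2 so that |u| < 5; then |u^2 + 3u + 9| ≤ 49.
Hence |u^3 − 27| ≤ 49|u − 3|, which is < ε once |u − 3| < ε/49.
Take δ = min(2, ε/49). If 0 < |u − 3| < δ then both bounds hold and |u^3 − 27| ≤ 49|u − 3| < 49·(ε/49) = ε.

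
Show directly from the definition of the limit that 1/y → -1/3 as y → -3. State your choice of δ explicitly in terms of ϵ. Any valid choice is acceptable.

Suppose ϵ > 0. We seek δ > 0 such that 0 < |y + 3| < δ implies |1/y + 1/3| < ϵ.
|1/y + 1/3| = |-3 − y|/(3·|y|) = |y + 3|/(3|y|).
Require δ ≤ 3/2 so that |y| > 3 − 3/2 = 3/2, hence 3|y| > 9/2.
Then |1/y + 1/3| < |y + 3|/(9/2), which is < ϵ when |y + 3| < (9/2)ϵ.
Take δ = min(3/2, (9/2)ϵ). Then 0 < |y + 3| < δ gives both |y + 3| < 3/2 and |y + 3| < (9/2)ϵ, so |1/y + 1/3| < ϵ.

δ = min(3/2, (9/2)ϵ)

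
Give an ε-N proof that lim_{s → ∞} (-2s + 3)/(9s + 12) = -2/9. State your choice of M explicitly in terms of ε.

M = (17/27)/ε

Let ε > 0 be given. We seek M > 0 such that s > M implies |(-2s + 3)/(9s + 12) + 2/9| < ε.
(-2s + 3)/(9s + 12) + 2/9 = (9(-2s + 3) − (-2)(9s + 12)) / (9(9s + 12)) = 51/(9(9s + 12)).
For s > 0 we have 9s + 12 > 9s, so |(-2s + 3)/(9s + 12) + 2/9| = 51/(9(9s + 12)) < 51/(9·9s) = (17/27)/s.
Thus |(-2s + 3)/(9s + 12) + 2/9| < ε whenever s > (17/27)/ε.
Take M = (17/27)/ε. If s > M then |(-2s + 3)/(9s + 12) + 2/9| < (17/27)/s < ε.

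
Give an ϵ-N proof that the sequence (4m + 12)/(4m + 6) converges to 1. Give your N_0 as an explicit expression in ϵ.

Fix ϵ > 0. For m ≥ 1, |(4m + 12)/(4m + 6) − 1| = |24|/(4(4m + 6)) = 24/(4(4m + 6)).
Since 4m + 6 ≥ 4m for m ≥ 1, this is ≤ 24/(4·4m) = (3/2)/m.
So |(4m + 12)/(4m + 6) − 1| < ϵ whenever m > (3/2)/ϵ.
Take N_0 = (3/2)/ϵ. If m > N_0 then |(4m + 12)/(4m + 6) − 1| ≤ (3/2)/m < ϵ.

N_0 = (3/2)/ϵ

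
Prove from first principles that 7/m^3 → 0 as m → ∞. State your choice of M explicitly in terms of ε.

Fix ε > 0. For m ≥ 1, |7/m^3 − 0| = 7/m^3.
7/m^3 < ε ⇔ m^3 > 7/ε ⇔ m > (7/ε)^{1/3}.
Take M = (7/ε)^{1/3}. Then m > M implies 7/m^3 < ε.

M = (7/ε)^{1/3}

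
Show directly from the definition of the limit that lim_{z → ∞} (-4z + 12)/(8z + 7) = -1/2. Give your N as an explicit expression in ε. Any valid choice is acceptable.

N = (31/16)/ε

Let ε > 0. We seek N > 0 such that z > N implies |(-4z + 12)/(8z + 7) + 1/2| < ε.
(-4z + 12)/(8z + 7) + 1/2 = (8(-4z + 12) − (-4)(8z + 7)) / (8(8z + 7)) = 124/(8(8z + 7)).
For z > 0 we have 8z + 7 > 8z, so |(-4z + 12)/(8z + 7) + 1/2| = 124/(8(8z + 7)) < 124/(8·8z) = (31/16)/z.
Thus |(-4z + 12)/(8z + 7) + 1/2| < ε whenever z > (31/16)/ε.
Take N = (31/16)/ε. If z > N then |(-4z + 12)/(8z + 7) + 1/2| < (31/16)/z < ε.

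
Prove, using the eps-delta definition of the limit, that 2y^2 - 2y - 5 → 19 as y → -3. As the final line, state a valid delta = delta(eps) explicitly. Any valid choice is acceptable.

Fix eps > 0. We want delta > 0 such that 0 < |y + 3| < delta implies |(2y^2 - 2y - 5) − 19| < eps.
(2y^2 - 2y - 5) − 19 = 2y^2 - 2y - 24 = (y + 3)(2y - 8).
So |(2y^2 - 2y - 5) − 19| = |y + 3|·|2y - 8|.
Require delta ≤ 1. Then |y + 3| < 1 gives |y| < 4, and by the triangle inequality |2y - 8| ≤ 2·4 + 8 = 16.
Hence |(2y^2 - 2y - 5) − 19| ≤ 16|y + 3| < eps provided |y + 3| < eps/16.
Choosing delta = min(1, eps/16) ensures both conditions, hence |(2y^2 - 2y - 5) − 19| < eps.

delta = min(1, eps/16)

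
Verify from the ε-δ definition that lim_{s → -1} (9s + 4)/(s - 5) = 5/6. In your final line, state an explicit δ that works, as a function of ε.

δ = min(3, (18/49)ε)

Let ε > 0. We want δ > 0 with 0 < |s + 1| < δ ⇒ |(9s + 4)/(s - 5) − (5/6)| < ε.
Combining over a common denominator, (9s + 4)/(s - 5) − (5/6) = [(9s + 4)·(-6) − (-5)·(s - 5)] / [(-6)·(s - 5)] = -49(s + 1) / ((-6)(s - 5)).
So |(9s + 4)/(s - 5) − (5/6)| = 49|s + 1| / (6·|s − 5|).
Require δ ≤ 3, so |s − 5| ≥ |-6| − |s + 1| > 6 − 3 = 3.
Hence |(9s + 4)/(s - 5) − (5/6)| < 49|s + 1|/(6·3) = (49/18)|s + 1|, which is < ε once |s + 1| < (18/49)ε.
Take δ = min(3, (18/49)ε). Then 0 < |s + 1| < δ forces both bounds, so |(9s + 4)/(s - 5) − (5/6)| < ε.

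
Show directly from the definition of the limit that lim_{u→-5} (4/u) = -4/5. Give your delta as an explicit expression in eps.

delta = min(5/2, (25/8)eps)

Suppose eps > 0. We seek delta > 0 such that 0 < |u + 5| < delta implies |4/u + 4/5| < eps.
|4/u + 4/5| = 4·|-5 − u|/(5·|u|) = 4|u + 5|/(5|u|).
Require delta ≤ 5/2 so that |u| > 5 − 5/2 = 5/2, hence 5|u| > 25/2.
Then |4/u + 4/5| < 4|u + 5|/(25/2), which is < eps when |u + 5| < (25/8)eps.
Take delta = min(5/2, (25/8)eps). Then 0 < |u + 5| < delta gives both |u + 5| < 5/2 and |u + 5| < (25/8)eps, so |4/u + 4/5| < eps.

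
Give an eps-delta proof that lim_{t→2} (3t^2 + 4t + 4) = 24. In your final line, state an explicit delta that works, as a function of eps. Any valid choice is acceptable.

delta = min(2, eps/22)

Let eps > 0. We want delta > 0 such that 0 < |t − 2| < delta implies |(3t^2 + 4t + 4) − 24| < eps.
(3t^2 + 4t + 4) − 24 = 3t^2 + 4t - 20 = (t − 2)(3t + 10).
So |(3t^2 + 4t + 4) − 24| = |t − 2|·|3t + 10|.
Assume first that |t − 2| < 2, so |t| < 4. Then |3t + 10| ≤ 3·4 + 10 = 22.
Hence |(3t^2 + 4t + 4) − 24| ≤ 22|t − 2| < eps provided |t − 2| < eps/22.
Take delta = min(2, eps/22). Then 0 < |t − 2| < delta gives both |t − 2| < 2 and |t − 2| < eps/22, so |(3t^2 + 4t + 4) − 24| < eps.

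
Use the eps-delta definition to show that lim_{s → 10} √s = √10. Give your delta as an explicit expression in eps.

delta = min(10, √10·eps)

Fix eps > 0. We want delta > 0 such that 0 < |s − 10| < delta implies |√s − √10| < eps.
Multiplying by the conjugate, |√s − √10| = |s − 10|/(√s + √10).
Restrict delta ≤ 10 so that |s − 10| < 10 forces s > 0, and then √s + √10 > √10.
Hence |√s − √10| < |s − 10|/√10, which is < eps once |s − 10| < √10·eps.
Take delta = min(10, √10·eps). If 0 < |s − 10| < delta then s > 0 and |√s − √10| < |s − 10|/√10 < eps.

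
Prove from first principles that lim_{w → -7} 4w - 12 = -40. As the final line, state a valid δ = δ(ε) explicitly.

δ = ε/4

Fix ε > 0. We need δ > 0 so that 0 < |w + 7| < δ implies |(4w - 12) + 40| < ε.
Since (4w - 12) + 40 = 4(w + 7), we have |(4w - 12) + 40| = 4|w + 7|.
So 4|w + 7| < ε exactly when |w + 7| < ε/4.
Take δ = ε/4. If 0 < |w + 7| < δ then |(4w - 12) + 40| = 4|w + 7| < 4·(ε/4) = ε.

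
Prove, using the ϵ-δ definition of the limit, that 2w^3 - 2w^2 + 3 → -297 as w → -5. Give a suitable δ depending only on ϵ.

Let ϵ > 0. We want δ > 0 such that 0 < |w + 5| < δ implies |(2w^3 - 2w^2 + 3) + 297| < ϵ.
(2w^3 - 2w^2 + 3) + 297 = 2w^3 - 2w^2 + 300 = (w + 5)(2w^2 - 12w + 60).
So |(2w^3 - 2w^2 + 3) + 297| = |w + 5|·|2w^2 - 12w + 60|.
Require δ ≤ 2. Then |w + 5| < 2 gives |w| < 7, and by the triangle inequality |2w^2 - 12w + 60| ≤ 2·7^2 + 12·7 + 60 = 242.
Hence |(2w^3 - 2w^2 + 3) + 297| ≤ 242|w + 5| < ϵ provided |w + 5| < ϵ/242.
Take δ = min(2, ϵ/242). Then 0 < |w + 5| < δ gives both |w + 5| < 2 and |w + 5| < ϵ/242, so |(2w^3 - 2w^2 + 3) + 297| < ϵ.

δ = min(2, ϵ/242)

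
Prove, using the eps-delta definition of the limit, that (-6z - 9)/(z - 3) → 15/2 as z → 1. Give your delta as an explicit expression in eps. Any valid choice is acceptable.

Fix eps > 0. We want delta > 0 with 0 < |z − 1| < delta ⇒ |(-6z - 9)/(z - 3) − (15/2)| < eps.
Combining over a common denominator, (-6z - 9)/(z - 3) − (15/2) = [(-6z - 9)·(-2) − (-15)·(z - 3)] / [(-2)·(z - 3)] = 27(z − 1) / ((-2)(z - 3)).
So |(-6z - 9)/(z - 3) − (15/2)| = 27|z − 1| / (2·|z − 3|).
Require delta ≤ 1, so |z − 3| ≥ |-2| − |z − 1| > 2 − 1 = 1.
Hence |(-6z - 9)/(z - 3) − (15/2)| < 27|z − 1|/(2·1) = (27/2)|z − 1|, which is < eps once |z − 1| < (2/27)eps.
Take delta = min(1, (2/27)eps). Then 0 < |z − 1| < delta forces both bounds, so |(-6z - 9)/(z - 3) − (15/2)| < eps.

delta = min(1, (2/27)eps)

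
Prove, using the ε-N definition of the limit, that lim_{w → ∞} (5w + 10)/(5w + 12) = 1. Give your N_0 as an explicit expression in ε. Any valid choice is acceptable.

N_0 = (2/5)/ε

Let ε > 0. We seek N_0 > 0 such that w > N_0 implies |(5w + 10)/(5w + 12) − 1| < ε.
(5w + 10)/(5w + 12) − 1 = (5(5w + 10) − 5(5w + 12)) / (5(5w + 12)) = -10/(5(5w + 12)).
For w > 0 we have 5w + 12 > 5w, so |(5w + 10)/(5w + 12) − 1| = 10/(5(5w + 12)) < 10/(5·5w) = (2/5)/w.
Thus |(5w + 10)/(5w + 12) − 1| < ε whenever w > (2/5)/ε.
Take N_0 = (2/5)/ε. If w > N_0 then |(5w + 10)/(5w + 12) − 1| < (2/5)/w < ε.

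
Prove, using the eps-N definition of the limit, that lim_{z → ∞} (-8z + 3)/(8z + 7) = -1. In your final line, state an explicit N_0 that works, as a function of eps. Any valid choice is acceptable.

N_0 = (5/4)/eps

Let eps > 0. We seek N_0 > 0 such that z > N_0 implies |(-8z + 3)/(8z + 7) + 1| < eps.
(-8z + 3)/(8z + 7) + 1 = (8(-8z + 3) − (-8)(8z + 7)) / (8(8z + 7)) = 80/(8(8z + 7)).
For z > 0 we have 8z + 7 > 8z, so |(-8z + 3)/(8z + 7) + 1| = 80/(8(8z + 7)) < 80/(8·8z) = (5/4)/z.
Thus |(-8z + 3)/(8z + 7) + 1| < eps whenever z > (5/4)/eps.
Take N_0 = (5/4)/eps. If z > N_0 then |(-8z + 3)/(8z + 7) + 1| < (5/4)/z < eps.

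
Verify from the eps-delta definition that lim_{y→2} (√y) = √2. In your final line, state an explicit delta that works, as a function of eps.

Suppose eps > 0. We want delta > 0 such that 0 < |y − 2| < delta implies |√y − √2| < eps.
Multiplying by the conjugate, |√y − √2| = |y − 2|/(√y + √2).
Restrict delta ≤ 2 so that |y − 2| < 2 forces y > 0, and then √y + √2 > √2.
Hence |√y − √2| < |y − 2|/√2, which is < eps once |y − 2| < √2·eps.
Take delta = min(2, √2·eps). If 0 < |y − 2| < delta then y > 0 and |√y − √2| < |y − 2|/√2 < eps.

delta = min(2, √2·eps)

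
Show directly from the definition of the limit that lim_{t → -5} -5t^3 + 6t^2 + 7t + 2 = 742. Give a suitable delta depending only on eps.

delta = min(2, eps/610)

Let eps > 0. We want delta > 0 such that 0 < |t + 5| < delta implies |(-5t^3 + 6t^2 + 7t + 2) − 742| < eps.
(-5t^3 + 6t^2 + 7t + 2) − 742 = -5t^3 + 6t^2 + 7t - 740 = (t + 5)(-5t^2 + 31t - 148).
So |(-5t^3 + 6t^2 + 7t + 2) − 742| = |t + 5|·|-5t^2 + 31t - 148|.
Require delta ≤ 2. Then |t + 5| < 2 gives |t| < 7, and by the triangle inequality |-5t^2 + 31t - 148| ≤ 5·7^2 + 31·7 + 148 = 610.
Hence |(-5t^3 + 6t^2 + 7t + 2) − 742| ≤ 610|t + 5| < eps provided |t + 5| < eps/610.
Take delta = min(2, eps/610). Then 0 < |t + 5| < delta gives both |t + 5| < 2 and |t + 5| < eps/610, so |(-5t^3 + 6t^2 + 7t + 2) − 742| < eps.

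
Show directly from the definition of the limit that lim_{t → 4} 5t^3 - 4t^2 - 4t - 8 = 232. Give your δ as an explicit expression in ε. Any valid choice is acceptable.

Fix ε > 0. We want δ > 0 such that 0 < |t − 4| < δ implies |(5t^3 - 4t^2 - 4t - 8) − 232| < ε.
(5t^3 - 4t^2 - 4t - 8) − 232 = 5t^3 - 4t^2 - 4t - 240 = (t − 4)(5t^2 + 16t + 60).
So |(5t^3 - 4t^2 - 4t - 8) − 232| = |t − 4|·|5t^2 + 16t + 60|.
Require δ ≤ 1. Then |t − 4| < 1 gives |t| < 5, and by the triangle inequality |5t^2 + 16t + 60| ≤ 5·5^2 + 16·5 + 60 = 265.
Hence |(5t^3 - 4t^2 - 4t - 8) − 232| ≤ 265|t − 4| < ε provided |t − 4| < ε/265.
Choosing δ = min(1, ε/265) ensures both conditions, hence |(5t^3 - 4t^2 - 4t - 8) − 232| < ε.

δ = min(1, ε/265)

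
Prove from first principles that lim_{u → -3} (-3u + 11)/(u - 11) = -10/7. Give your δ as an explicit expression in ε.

δ = min(7, (49/11)ε)

Let ε > 0. We want δ > 0 with 0 < |u + 3| < δ ⇒ |(-3u + 11)/(u - 11) + 10/7| < ε.
Combining over a common denominator, (-3u + 11)/(u - 11) + 10/7 = [(-3u + 11)·(-14) − 20·(u - 11)] / [(-14)·(u - 11)] = 22(u + 3) / ((-14)(u - 11)).
So |(-3u + 11)/(u - 11) + 10/7| = 22|u + 3| / (14·|u − 11|).
Restrict δ ≤ 7. Then |u + 3| < 7 gives |u − 11| = |(u + 3) + (-14)| ≥ 14 − 7 = 7.
Hence |(-3u + 11)/(u - 11) + 10/7| < 22|u + 3|/(14·7) = (11/49)|u + 3|, which is < ε once |u + 3| < (49/11)ε.
Take δ = min(7, (49/11)ε). Then 0 < |u + 3| < δ forces both bounds, so |(-3u + 11)/(u - 11) + 10/7| < ε.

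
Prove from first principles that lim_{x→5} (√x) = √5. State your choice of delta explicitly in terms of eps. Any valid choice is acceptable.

Let eps > 0 be given. We want delta > 0 such that 0 < |x − 5| < delta implies |√x − √5| < eps.
Rationalise: √x − √5 = (x − 5)/(√x + √5), so |√x − √5| = |x − 5|/(√x + √5).
Restrict delta ≤ 5 so that |x − 5| < 5 forces x > 0, and then √x + √5 > √5.
Hence |√x − √5| < |x − 5|/√5, which is < eps once |x − 5| < √5·eps.
Take delta = min(5, √5·eps). If 0 < |x − 5| < delta then x > 0 and |√x − √5| < |x − 5|/√5 < eps.

delta = min(5, √5·eps)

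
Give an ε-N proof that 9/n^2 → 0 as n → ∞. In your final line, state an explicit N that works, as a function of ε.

Let ε > 0. For n ≥ 1, |9/n^2 − 0| = 9/n^2.
9/n^2 < ε ⇔ n^2 > 9/ε ⇔ n > (9/ε)^{1/2}.
Take N = (9/ε)^{1/2}. Then n > N implies 9/n^2 < ε.

N = (9/ε)^{1/2}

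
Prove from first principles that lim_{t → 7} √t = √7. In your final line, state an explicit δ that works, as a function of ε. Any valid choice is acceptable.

δ = min(7, √7·ε)

Let ε > 0 be given. We want δ > 0 such that 0 < |t − 7| < δ implies |√t − √7| < ε.
Multiplying by the conjugate, |√t − √7| = |t − 7|/(√t + √7).
Restrict δ ≤ 7 so that |t − 7| < 7 forces t > 0, and then √t + √7 > √7.
Hence |√t − √7| < |t − 7|/√7, which is < ε once |t − 7| < √7·ε.
Take δ = min(7, √7·ε). If 0 < |t − 7| < δ then t > 0 and |√t − √7| < |t − 7|/√7 < ε.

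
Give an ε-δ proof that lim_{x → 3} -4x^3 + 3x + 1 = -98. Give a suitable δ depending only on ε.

δ = min(1, ε/145)

Fix ε > 0. We want δ > 0 such that 0 < |x − 3| < δ implies |(-4x^3 + 3x + 1) + 98| < ε.
(-4x^3 + 3x + 1) + 98 = -4x^3 + 3x + 99 = (x − 3)(-4x^2 - 12x - 33).
So |(-4x^3 + 3x + 1) + 98| = |x − 3|·|-4x^2 - 12x - 33|.
Require δ ≤ 1. Then |x − 3| < 1 gives |x| < 4, and by the triangle inequality |-4x^2 - 12x - 33| ≤ 4·4^2 + 12·4 + 33 = 145.
Hence |(-4x^3 + 3x + 1) + 98| ≤ 145|x − 3| < ε provided |x − 3| < ε/145.
Choosing δ = min(1, ε/145) ensures both conditions, hence |(-4x^3 + 3x + 1) + 98| < ε.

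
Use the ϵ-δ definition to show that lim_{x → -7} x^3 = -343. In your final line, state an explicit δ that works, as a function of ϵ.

δ = min(2, ϵ/193)

Suppose ϵ > 0. We seek δ > 0 with 0 < |x + 7| < δ ⇒ |x^3 + 343| < ϵ.
Factor: x^3 + 343 = (x + 7)(x^2 - 7x + 49), so |x^3 + 343| = |x + 7|·|x^2 - 7x + 49|.
Impose δ ≤ 2 so that |x| < 9; then |x^2 - 7x + 49| ≤ 193.
Hence |x^3 + 343| ≤ 193|x + 7|, which is < ϵ once |x + 7| < ϵ/193.
Take δ = min(2, ϵ/193). If 0 < |x + 7| < δ then both bounds hold and |x^3 + 343| ≤ 193|x + 7| < 193·(ϵ/193) = ϵ.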